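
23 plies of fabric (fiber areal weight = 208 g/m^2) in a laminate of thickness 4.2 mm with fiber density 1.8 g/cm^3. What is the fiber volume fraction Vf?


Vf = n * FAW / (rho_f * h * 1000) = 23 * 208 / (1.8 * 4.2 * 1000) = 0.6328

0.6328


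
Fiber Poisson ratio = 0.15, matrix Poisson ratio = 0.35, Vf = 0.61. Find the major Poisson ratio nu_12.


nu_12 = nu_f*Vf + nu_m*(1-Vf) = 0.15*0.61 + 0.35*0.39 = 0.228

0.228


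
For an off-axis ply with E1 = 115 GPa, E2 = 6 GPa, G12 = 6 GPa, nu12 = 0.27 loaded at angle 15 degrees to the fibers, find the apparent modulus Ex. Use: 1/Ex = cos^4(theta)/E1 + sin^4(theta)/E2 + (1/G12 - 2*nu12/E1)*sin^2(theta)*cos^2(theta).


cos^4(15) = 0.870513, sin^4(15) = 0.004487, sin^2(15)*cos^2(15) = 0.0625
1/G12 - 2*nu12/E1 = 1/6 - 2*0.27/115 = 0.161971 GPa^-1
1/Ex = 0.870513/115 + 0.004487/6 + 0.161971*0.0625 = 0.0184407 GPa^-1
Ex = 54.23 GPa

54.23 GPa


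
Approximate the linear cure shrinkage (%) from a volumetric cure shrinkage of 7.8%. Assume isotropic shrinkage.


Linear shrinkage ≈ vol_shrink/3 = 7.8/3 = 2.6%

2.6%


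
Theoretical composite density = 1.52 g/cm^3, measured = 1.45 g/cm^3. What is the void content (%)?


Void% = (rho_theo - rho_actual)/rho_theo * 100 = (1.52 - 1.45)/1.52 * 100 = 4.61%

4.61%


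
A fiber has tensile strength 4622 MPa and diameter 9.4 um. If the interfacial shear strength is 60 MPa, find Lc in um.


Lc = sigma_f * d / (2 * tau_i) = 4622 * 9.4 / (2 * 60) = 362.1 um

362.1 um


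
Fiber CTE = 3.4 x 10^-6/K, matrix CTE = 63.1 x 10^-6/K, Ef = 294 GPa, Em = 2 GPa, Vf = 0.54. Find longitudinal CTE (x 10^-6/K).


E1 = Ef*Vf + Em*(1-Vf) = 159.68
alpha_1 = (alpha_f*Ef*Vf + alpha_m*Em*(1-Vf))/E1 = 3.74 x 10^-6/K

3.74 x 10^-6/K


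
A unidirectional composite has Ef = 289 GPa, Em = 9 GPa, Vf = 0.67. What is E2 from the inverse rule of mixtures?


1/E2 = Vf/Ef + (1-Vf)/Em = 0.67/289 + 0.33/9
E2 = 25.65 GPa

25.65 GPa


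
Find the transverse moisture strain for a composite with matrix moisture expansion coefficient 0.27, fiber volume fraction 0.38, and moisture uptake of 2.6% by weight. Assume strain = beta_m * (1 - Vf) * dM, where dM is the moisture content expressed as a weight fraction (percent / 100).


dM = 2.6/100 = 0.026
strain = beta_m * (1-Vf) * dM = 0.27 * 0.62 * 0.026 = 0.0043524

0.0043524


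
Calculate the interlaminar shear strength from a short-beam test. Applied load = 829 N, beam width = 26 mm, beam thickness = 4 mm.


ILSS = 3F/(4bh) = 3*829/(4*26*4) = 5.98 MPa

5.98 MPa


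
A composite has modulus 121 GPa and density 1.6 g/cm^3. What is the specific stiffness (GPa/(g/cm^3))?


Specific stiffness = E/rho = 121/1.6 = 75.6 GPa/(g/cm^3)

75.6 GPa/(g/cm^3)


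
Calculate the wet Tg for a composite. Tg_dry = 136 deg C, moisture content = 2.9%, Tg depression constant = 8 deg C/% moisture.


Tg_wet = Tg_dry - k*moisture = 136 - 8*2.9 = 112.8 deg C

112.8 deg C


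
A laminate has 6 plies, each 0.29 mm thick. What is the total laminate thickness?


h = n * t_ply = 6 * 0.29 = 1.74 mm

1.74 mm


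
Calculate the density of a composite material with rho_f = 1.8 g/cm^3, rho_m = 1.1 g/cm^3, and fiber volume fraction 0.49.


rho_c = rho_f*Vf + rho_m*(1-Vf) = 1.8*0.49 + 1.1*0.51 = 1.443 g/cm^3

1.443 g/cm^3


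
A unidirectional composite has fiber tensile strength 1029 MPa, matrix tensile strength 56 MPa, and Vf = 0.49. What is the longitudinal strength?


sigma_1 = sigma_f*Vf + sigma_m*(1-Vf) = 1029*0.49 + 56*0.51 = 532.8 MPa

532.8 MPa


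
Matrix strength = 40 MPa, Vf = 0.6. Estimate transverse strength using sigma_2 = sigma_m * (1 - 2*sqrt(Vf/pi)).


factor = 1 - 2*sqrt(0.6/pi) = 0.126
sigma_2 = 40 * 0.126 = 5.04 MPa

5.04 MPa


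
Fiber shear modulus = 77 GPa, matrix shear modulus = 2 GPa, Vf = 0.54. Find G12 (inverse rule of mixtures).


1/G12 = Vf/Gf + (1-Vf)/Gm = 0.54/77 + 0.46/2
G12 = 4.22 GPa

4.22 GPa


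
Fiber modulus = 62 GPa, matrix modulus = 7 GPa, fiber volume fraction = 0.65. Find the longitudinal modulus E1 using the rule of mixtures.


E1 = Ef*Vf + Em*(1-Vf) = 62*0.65 + 7*0.35 = 42.75 GPa

42.75 GPa


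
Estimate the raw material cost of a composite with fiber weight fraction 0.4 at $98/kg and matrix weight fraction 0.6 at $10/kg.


Cost = cost_f*Wf + cost_m*Wm = 98*0.4 + 10*0.6 = $45.2/kg

$45.2/kg


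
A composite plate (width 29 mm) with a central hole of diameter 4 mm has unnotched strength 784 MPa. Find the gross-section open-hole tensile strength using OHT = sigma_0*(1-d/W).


OHT = sigma_0*(1-d/W) = 784*(1-4/29) = 675.9 MPa

675.9 MPa


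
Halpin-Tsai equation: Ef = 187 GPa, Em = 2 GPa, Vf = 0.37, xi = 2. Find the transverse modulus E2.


eta = (Ef/Em - 1)/(Ef/Em + xi) = (93.5 - 1)/(93.5 + 2) = 0.9686
E2 = Em*(1+xi*eta*Vf)/(1-eta*Vf) = 5.35 GPa

5.35 GPa


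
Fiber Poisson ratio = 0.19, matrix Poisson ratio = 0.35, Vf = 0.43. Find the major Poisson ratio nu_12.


nu_12 = nu_f*Vf + nu_m*(1-Vf) = 0.19*0.43 + 0.35*0.57 = 0.2812

0.2812


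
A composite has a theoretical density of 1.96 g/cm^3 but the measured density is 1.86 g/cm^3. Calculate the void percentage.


Void% = (rho_theo - rho_actual)/rho_theo * 100 = (1.96 - 1.86)/1.96 * 100 = 5.1%

5.1%


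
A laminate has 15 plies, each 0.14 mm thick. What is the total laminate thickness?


h = n * t_ply = 15 * 0.14 = 2.1 mm

2.1 mm


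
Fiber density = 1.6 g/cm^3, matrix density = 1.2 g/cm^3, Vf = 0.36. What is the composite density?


rho_c = rho_f*Vf + rho_m*(1-Vf) = 1.6*0.36 + 1.2*0.64 = 1.344 g/cm^3

1.344 g/cm^3


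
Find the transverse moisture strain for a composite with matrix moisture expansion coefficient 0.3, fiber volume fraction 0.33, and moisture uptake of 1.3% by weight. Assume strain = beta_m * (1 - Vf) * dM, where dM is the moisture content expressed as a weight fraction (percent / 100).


dM = 1.3/100 = 0.013
strain = beta_m * (1-Vf) * dM = 0.3 * 0.67 * 0.013 = 0.002613

0.002613


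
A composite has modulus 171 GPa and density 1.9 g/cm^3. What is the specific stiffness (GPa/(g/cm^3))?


Specific stiffness = E/rho = 171/1.9 = 90.0 GPa/(g/cm^3)

90.0 GPa/(g/cm^3)


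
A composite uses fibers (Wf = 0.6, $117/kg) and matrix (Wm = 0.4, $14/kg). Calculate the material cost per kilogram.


Cost = cost_f*Wf + cost_m*Wm = 117*0.6 + 14*0.4 = $75.8/kg

$75.8/kg


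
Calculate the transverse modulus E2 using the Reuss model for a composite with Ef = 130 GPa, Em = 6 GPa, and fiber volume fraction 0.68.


1/E2 = Vf/Ef + (1-Vf)/Em = 0.68/130 + 0.32/6
E2 = 17.08 GPa

17.08 GPa


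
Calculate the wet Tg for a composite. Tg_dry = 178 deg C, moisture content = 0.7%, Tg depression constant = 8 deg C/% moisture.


Tg_wet = Tg_dry - k*moisture = 178 - 8*0.7 = 172.4 deg C

172.4 deg C


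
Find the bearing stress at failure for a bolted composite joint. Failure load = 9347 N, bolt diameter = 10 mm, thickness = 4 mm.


sigma_br = F/(d*h) = 9347/(10*4) = 233.7 MPa

233.7 MPa


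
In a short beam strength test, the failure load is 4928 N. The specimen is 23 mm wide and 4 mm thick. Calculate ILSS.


ILSS = 3F/(4bh) = 3*4928/(4*23*4) = 40.17 MPa

40.17 MPa


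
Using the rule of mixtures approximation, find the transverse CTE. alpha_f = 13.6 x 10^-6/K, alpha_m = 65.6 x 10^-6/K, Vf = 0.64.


alpha_2 = alpha_f*Vf + alpha_m*(1-Vf) = 13.6*0.64 + 65.6*0.36 = 32.3 x 10^-6/K

32.3 x 10^-6/K


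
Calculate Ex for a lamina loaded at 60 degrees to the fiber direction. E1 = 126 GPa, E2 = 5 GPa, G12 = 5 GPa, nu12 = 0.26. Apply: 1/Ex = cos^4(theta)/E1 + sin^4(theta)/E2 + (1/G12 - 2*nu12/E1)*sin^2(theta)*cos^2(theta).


cos^4(60) = 0.0625, sin^4(60) = 0.5625, sin^2(60)*cos^2(60) = 0.1875
1/G12 - 2*nu12/E1 = 1/5 - 2*0.26/126 = 0.195873 GPa^-1
1/Ex = 0.0625/126 + 0.5625/5 + 0.195873*0.1875 = 0.1497222 GPa^-1
Ex = 6.68 GPa

6.68 GPa


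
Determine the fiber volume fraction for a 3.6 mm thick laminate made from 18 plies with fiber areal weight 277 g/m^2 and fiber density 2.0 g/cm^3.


Vf = n * FAW / (rho_f * h * 1000) = 18 * 277 / (2.0 * 3.6 * 1000) = 0.6925

0.6925


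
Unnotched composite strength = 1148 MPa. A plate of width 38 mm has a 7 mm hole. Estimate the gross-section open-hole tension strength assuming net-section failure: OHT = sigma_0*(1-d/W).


OHT = sigma_0*(1-d/W) = 1148*(1-7/38) = 936.5 MPa

936.5 MPa


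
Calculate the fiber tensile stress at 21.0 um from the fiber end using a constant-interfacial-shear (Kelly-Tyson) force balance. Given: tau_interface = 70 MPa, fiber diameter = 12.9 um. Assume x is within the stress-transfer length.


Force balance: sigma_f * (pi*d^2/4) = tau * (pi*d) * x  ->  sigma_f = 4 * tau * x / d
sigma_f = 4 * 70 * 21.0 / 12.9 = 455.8 MPa

455.8 MPa


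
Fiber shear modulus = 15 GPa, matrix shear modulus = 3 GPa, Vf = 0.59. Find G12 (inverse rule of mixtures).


1/G12 = Vf/Gf + (1-Vf)/Gm = 0.59/15 + 0.41/3
G12 = 5.68 GPa

5.68 GPa


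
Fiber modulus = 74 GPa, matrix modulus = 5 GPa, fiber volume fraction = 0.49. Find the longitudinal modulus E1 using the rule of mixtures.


E1 = Ef*Vf + Em*(1-Vf) = 74*0.49 + 5*0.51 = 38.81 GPa

38.81 GPa


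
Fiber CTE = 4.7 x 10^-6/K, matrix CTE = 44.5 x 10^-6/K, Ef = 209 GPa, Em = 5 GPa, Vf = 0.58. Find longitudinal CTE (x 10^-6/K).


E1 = Ef*Vf + Em*(1-Vf) = 123.32
alpha_1 = (alpha_f*Ef*Vf + alpha_m*Em*(1-Vf))/E1 = 5.38 x 10^-6/K

5.38 x 10^-6/K


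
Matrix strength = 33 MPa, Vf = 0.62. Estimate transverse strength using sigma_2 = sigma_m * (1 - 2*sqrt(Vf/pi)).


factor = 1 - 2*sqrt(0.62/pi) = 0.1115
sigma_2 = 33 * 0.1115 = 3.68 MPa

3.68 MPa


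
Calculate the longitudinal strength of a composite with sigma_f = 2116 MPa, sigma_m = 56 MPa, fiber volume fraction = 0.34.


sigma_1 = sigma_f*Vf + sigma_m*(1-Vf) = 2116*0.34 + 56*0.66 = 756.4 MPa

756.4 MPa


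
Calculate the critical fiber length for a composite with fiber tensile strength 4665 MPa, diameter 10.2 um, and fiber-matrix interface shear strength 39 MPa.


Lc = sigma_f * d / (2 * tau_i) = 4665 * 10.2 / (2 * 39) = 610.0 um

610.0 um


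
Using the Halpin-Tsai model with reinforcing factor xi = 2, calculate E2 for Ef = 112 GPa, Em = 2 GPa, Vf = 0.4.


eta = (Ef/Em - 1)/(Ef/Em + xi) = (56.0 - 1)/(56.0 + 2) = 0.9483
E2 = Em*(1+xi*eta*Vf)/(1-eta*Vf) = 5.67 GPa

5.67 GPa


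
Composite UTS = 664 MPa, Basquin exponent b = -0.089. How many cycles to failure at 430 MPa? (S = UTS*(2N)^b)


N = 0.5 * (S/UTS)^(1/b) = 0.5 * (430/664)^(1/-0.089) = 65.9463 cycles

65.9463 cycles


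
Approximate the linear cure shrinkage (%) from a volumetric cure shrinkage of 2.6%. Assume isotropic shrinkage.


Linear shrinkage ≈ vol_shrink/3 = 2.6/3 = 0.867%

0.867%


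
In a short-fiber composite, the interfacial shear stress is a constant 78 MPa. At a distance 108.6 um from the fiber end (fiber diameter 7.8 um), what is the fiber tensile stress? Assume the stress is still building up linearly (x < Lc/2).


Force balance: sigma_f * (pi*d^2/4) = tau * (pi*d) * x  ->  sigma_f = 4 * tau * x / d
sigma_f = 4 * 78 * 108.6 / 7.8 = 4344.0 MPa

4344.0 MPa


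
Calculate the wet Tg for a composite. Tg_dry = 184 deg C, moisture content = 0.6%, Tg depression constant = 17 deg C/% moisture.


Tg_wet = Tg_dry - k*moisture = 184 - 17*0.6 = 173.8 deg C

173.8 deg C


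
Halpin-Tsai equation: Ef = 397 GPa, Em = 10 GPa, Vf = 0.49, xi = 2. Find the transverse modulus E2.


eta = (Ef/Em - 1)/(Ef/Em + xi) = (39.7 - 1)/(39.7 + 2) = 0.9281
E2 = Em*(1+xi*eta*Vf)/(1-eta*Vf) = 35.02 GPa

35.02 GPa


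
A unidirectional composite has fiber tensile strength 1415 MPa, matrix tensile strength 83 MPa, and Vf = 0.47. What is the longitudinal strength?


sigma_1 = sigma_f*Vf + sigma_m*(1-Vf) = 1415*0.47 + 83*0.53 = 709.0 MPa

709.0 MPa


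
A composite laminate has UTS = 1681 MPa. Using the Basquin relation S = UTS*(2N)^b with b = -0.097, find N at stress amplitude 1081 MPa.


N = 0.5 * (S/UTS)^(1/b) = 0.5 * (1081/1681)^(1/-0.097) = 47.3906 cycles

47.3906 cycles


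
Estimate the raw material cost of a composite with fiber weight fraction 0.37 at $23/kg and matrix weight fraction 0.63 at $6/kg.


Cost = cost_f*Wf + cost_m*Wm = 23*0.37 + 6*0.63 = $12.29/kg

$12.29/kg


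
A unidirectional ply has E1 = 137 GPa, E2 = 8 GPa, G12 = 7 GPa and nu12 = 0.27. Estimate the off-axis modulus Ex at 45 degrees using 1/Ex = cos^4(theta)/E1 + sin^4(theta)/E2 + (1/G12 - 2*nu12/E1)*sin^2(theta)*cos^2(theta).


cos^4(45) = 0.25, sin^4(45) = 0.25, sin^2(45)*cos^2(45) = 0.25
1/G12 - 2*nu12/E1 = 1/7 - 2*0.27/137 = 0.138916 GPa^-1
1/Ex = 0.25/137 + 0.25/8 + 0.138916*0.25 = 0.0678037 GPa^-1
Ex = 14.75 GPa

14.75 GPa


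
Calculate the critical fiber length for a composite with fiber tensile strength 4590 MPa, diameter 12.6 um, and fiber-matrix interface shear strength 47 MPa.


Lc = sigma_f * d / (2 * tau_i) = 4590 * 12.6 / (2 * 47) = 615.3 um

615.3 um


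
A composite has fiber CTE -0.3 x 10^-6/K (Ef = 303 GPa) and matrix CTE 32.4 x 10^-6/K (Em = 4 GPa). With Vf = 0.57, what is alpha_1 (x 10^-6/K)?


E1 = Ef*Vf + Em*(1-Vf) = 174.43
alpha_1 = (alpha_f*Ef*Vf + alpha_m*Em*(1-Vf))/E1 = 0.02 x 10^-6/K

0.02 x 10^-6/K


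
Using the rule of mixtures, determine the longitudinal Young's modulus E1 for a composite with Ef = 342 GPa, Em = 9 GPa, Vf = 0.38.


E1 = Ef*Vf + Em*(1-Vf) = 342*0.38 + 9*0.62 = 135.54 GPa

135.54 GPa


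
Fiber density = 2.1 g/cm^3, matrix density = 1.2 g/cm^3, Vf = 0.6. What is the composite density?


rho_c = rho_f*Vf + rho_m*(1-Vf) = 2.1*0.6 + 1.2*0.4 = 1.74 g/cm^3

1.74 g/cm^3


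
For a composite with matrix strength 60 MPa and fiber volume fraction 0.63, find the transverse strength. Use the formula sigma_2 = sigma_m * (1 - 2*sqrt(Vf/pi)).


factor = 1 - 2*sqrt(0.63/pi) = 0.1044
sigma_2 = 60 * 0.1044 = 6.26 MPa

6.26 MPa


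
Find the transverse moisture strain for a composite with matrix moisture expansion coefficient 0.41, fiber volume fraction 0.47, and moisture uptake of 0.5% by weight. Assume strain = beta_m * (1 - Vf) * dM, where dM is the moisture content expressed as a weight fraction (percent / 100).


dM = 0.5/100 = 0.005
strain = beta_m * (1-Vf) * dM = 0.41 * 0.53 * 0.005 = 0.0010865

0.0010865


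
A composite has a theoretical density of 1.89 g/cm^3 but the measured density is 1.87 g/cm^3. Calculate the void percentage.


Void% = (rho_theo - rho_actual)/rho_theo * 100 = (1.89 - 1.87)/1.89 * 100 = 1.06%

1.06%


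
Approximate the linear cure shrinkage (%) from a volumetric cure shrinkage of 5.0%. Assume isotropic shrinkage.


Linear shrinkage ≈ vol_shrink/3 = 5.0/3 = 1.667%

1.667%


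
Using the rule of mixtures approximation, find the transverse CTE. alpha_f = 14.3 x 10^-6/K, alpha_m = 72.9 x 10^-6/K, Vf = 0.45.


alpha_2 = alpha_f*Vf + alpha_m*(1-Vf) = 14.3*0.45 + 72.9*0.55 = 46.5 x 10^-6/K

46.5 x 10^-6/K


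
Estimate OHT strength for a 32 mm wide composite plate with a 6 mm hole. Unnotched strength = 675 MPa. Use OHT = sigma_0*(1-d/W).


OHT = sigma_0*(1-d/W) = 675*(1-6/32) = 548.4 MPa

548.4 MPa


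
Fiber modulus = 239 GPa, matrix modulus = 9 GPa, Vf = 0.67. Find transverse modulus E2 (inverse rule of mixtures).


1/E2 = Vf/Ef + (1-Vf)/Em = 0.67/239 + 0.33/9
E2 = 25.34 GPa

25.34 GPa


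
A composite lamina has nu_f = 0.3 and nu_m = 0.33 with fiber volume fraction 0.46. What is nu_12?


nu_12 = nu_f*Vf + nu_m*(1-Vf) = 0.3*0.46 + 0.33*0.54 = 0.3162

0.3162


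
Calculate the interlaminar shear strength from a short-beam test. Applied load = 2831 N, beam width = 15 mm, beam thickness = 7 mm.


ILSS = 3F/(4bh) = 3*2831/(4*15*7) = 20.22 MPa

20.22 MPa


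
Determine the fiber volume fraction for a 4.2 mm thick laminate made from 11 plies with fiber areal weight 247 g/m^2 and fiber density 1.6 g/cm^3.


Vf = n * FAW / (rho_f * h * 1000) = 11 * 247 / (1.6 * 4.2 * 1000) = 0.4043

0.4043


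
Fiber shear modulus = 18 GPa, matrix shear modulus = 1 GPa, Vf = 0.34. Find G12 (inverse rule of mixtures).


1/G12 = Vf/Gf + (1-Vf)/Gm = 0.34/18 + 0.66/1
G12 = 1.47 GPa

1.47 GPa


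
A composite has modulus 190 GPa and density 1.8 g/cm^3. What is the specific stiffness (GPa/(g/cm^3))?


Specific stiffness = E/rho = 190/1.8 = 105.6 GPa/(g/cm^3)

105.6 GPa/(g/cm^3)


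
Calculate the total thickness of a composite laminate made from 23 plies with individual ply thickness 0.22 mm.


h = n * t_ply = 23 * 0.22 = 5.06 mm

5.06 mm


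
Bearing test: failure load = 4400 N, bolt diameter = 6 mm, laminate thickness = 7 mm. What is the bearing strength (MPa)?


sigma_br = F/(d*h) = 4400/(6*7) = 104.8 MPa

104.8 MPa


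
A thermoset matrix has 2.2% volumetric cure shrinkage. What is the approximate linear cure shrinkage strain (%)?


Linear shrinkage ≈ vol_shrink/3 = 2.2/3 = 0.733%

0.733%


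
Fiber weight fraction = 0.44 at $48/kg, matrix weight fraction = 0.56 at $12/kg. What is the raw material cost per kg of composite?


Cost = cost_f*Wf + cost_m*Wm = 48*0.44 + 12*0.56 = $27.84/kg

$27.84/kg


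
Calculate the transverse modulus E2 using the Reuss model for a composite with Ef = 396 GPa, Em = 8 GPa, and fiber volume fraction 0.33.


1/E2 = Vf/Ef + (1-Vf)/Em = 0.33/396 + 0.67/8
E2 = 11.82 GPa

11.82 GPa


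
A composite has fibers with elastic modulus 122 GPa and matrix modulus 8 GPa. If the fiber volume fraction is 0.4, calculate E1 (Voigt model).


E1 = Ef*Vf + Em*(1-Vf) = 122*0.4 + 8*0.6 = 53.6 GPa

53.6 GPa


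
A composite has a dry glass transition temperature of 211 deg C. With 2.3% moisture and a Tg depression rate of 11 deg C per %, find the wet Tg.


Tg_wet = Tg_dry - k*moisture = 211 - 11*2.3 = 185.7 deg C

185.7 deg C


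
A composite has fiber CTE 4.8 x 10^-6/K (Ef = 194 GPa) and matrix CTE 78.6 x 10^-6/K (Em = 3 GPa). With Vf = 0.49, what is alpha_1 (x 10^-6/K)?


E1 = Ef*Vf + Em*(1-Vf) = 96.59
alpha_1 = (alpha_f*Ef*Vf + alpha_m*Em*(1-Vf))/E1 = 5.97 x 10^-6/K

5.97 x 10^-6/K


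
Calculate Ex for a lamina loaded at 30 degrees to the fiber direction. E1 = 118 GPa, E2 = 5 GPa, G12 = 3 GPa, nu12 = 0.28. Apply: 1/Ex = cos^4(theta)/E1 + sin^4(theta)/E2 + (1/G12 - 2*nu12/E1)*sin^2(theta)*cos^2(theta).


cos^4(30) = 0.5625, sin^4(30) = 0.0625, sin^2(30)*cos^2(30) = 0.1875
1/G12 - 2*nu12/E1 = 1/3 - 2*0.28/118 = 0.328588 GPa^-1
1/Ex = 0.5625/118 + 0.0625/5 + 0.328588*0.1875 = 0.0788771 GPa^-1
Ex = 12.68 GPa

12.68 GPa


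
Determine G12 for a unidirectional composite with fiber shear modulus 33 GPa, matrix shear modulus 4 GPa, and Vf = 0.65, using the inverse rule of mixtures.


1/G12 = Vf/Gf + (1-Vf)/Gm = 0.65/33 + 0.35/4
G12 = 9.33 GPa

9.33 GPa


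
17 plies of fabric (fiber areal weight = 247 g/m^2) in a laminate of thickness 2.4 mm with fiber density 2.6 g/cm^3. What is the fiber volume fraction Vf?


Vf = n * FAW / (rho_f * h * 1000) = 17 * 247 / (2.6 * 2.4 * 1000) = 0.6729

0.6729


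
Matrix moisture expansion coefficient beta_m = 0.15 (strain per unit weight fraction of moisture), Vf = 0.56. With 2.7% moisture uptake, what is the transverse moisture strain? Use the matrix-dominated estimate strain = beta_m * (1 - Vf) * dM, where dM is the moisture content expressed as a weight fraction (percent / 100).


dM = 2.7/100 = 0.027
strain = beta_m * (1-Vf) * dM = 0.15 * 0.44 * 0.027 = 0.001782

0.001782


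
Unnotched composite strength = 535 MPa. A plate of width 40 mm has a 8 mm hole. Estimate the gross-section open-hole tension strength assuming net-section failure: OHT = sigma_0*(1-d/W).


OHT = sigma_0*(1-d/W) = 535*(1-8/40) = 428.0 MPa

428.0 MPa


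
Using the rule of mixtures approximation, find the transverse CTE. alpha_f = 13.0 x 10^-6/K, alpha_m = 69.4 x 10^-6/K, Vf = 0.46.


alpha_2 = alpha_f*Vf + alpha_m*(1-Vf) = 13.0*0.46 + 69.4*0.54 = 43.5 x 10^-6/K

43.5 x 10^-6/K


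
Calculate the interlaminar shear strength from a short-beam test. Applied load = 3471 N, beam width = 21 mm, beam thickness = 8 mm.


ILSS = 3F/(4bh) = 3*3471/(4*21*8) = 15.5 MPa

15.5 MPa


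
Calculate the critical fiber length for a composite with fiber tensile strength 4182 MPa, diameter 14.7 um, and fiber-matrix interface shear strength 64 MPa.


Lc = sigma_f * d / (2 * tau_i) = 4182 * 14.7 / (2 * 64) = 480.3 um

480.3 um


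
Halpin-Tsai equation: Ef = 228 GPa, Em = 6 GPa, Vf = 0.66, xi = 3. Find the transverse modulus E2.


eta = (Ef/Em - 1)/(Ef/Em + xi) = (38.0 - 1)/(38.0 + 3) = 0.9024
E2 = Em*(1+xi*eta*Vf)/(1-eta*Vf) = 41.35 GPa

41.35 GPa


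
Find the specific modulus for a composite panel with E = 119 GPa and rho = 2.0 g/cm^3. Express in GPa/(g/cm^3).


Specific stiffness = E/rho = 119/2.0 = 59.5 GPa/(g/cm^3)

59.5 GPa/(g/cm^3)


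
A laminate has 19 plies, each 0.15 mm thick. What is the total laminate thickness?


h = n * t_ply = 19 * 0.15 = 2.85 mm

2.85 mm


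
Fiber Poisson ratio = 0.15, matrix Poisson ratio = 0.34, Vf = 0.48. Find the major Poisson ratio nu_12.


nu_12 = nu_f*Vf + nu_m*(1-Vf) = 0.15*0.48 + 0.34*0.52 = 0.2488

0.2488


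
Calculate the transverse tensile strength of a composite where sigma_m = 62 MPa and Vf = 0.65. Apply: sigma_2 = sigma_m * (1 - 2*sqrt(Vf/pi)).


factor = 1 - 2*sqrt(0.65/pi) = 0.0903
sigma_2 = 62 * 0.0903 = 5.6 MPa

5.6 MPa


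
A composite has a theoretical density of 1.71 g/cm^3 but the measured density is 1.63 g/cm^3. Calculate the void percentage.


Void% = (rho_theo - rho_actual)/rho_theo * 100 = (1.71 - 1.63)/1.71 * 100 = 4.68%

4.68%


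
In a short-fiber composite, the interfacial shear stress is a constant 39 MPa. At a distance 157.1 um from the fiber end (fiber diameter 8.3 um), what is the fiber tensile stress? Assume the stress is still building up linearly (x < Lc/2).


Force balance: sigma_f * (pi*d^2/4) = tau * (pi*d) * x  ->  sigma_f = 4 * tau * x / d
sigma_f = 4 * 39 * 157.1 / 8.3 = 2952.7 MPa

2952.7 MPa


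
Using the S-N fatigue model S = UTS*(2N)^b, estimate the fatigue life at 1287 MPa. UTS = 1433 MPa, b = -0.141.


N = 0.5 * (S/UTS)^(1/b) = 0.5 * (1287/1433)^(1/-0.141) = 1.0714 cycles

1.0714 cycles


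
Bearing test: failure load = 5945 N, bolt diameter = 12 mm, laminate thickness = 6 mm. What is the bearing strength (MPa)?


sigma_br = F/(d*h) = 5945/(12*6) = 82.6 MPa

82.6 MPa


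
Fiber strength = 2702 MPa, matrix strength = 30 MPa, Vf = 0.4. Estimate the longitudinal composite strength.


sigma_1 = sigma_f*Vf + sigma_m*(1-Vf) = 2702*0.4 + 30*0.6 = 1098.8 MPa

1098.8 MPa


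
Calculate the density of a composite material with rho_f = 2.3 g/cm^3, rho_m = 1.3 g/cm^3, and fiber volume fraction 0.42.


rho_c = rho_f*Vf + rho_m*(1-Vf) = 2.3*0.42 + 1.3*0.58 = 1.72 g/cm^3

1.72 g/cm^3


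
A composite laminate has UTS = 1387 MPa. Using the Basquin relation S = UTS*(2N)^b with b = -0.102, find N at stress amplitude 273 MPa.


N = 0.5 * (S/UTS)^(1/b) = 0.5 * (273/1387)^(1/-0.102) = 4.1658e+06 cycles

4.1658e+06 cycles


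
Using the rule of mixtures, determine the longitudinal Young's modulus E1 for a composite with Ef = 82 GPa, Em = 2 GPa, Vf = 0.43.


E1 = Ef*Vf + Em*(1-Vf) = 82*0.43 + 2*0.57 = 36.4 GPa

36.4 GPa


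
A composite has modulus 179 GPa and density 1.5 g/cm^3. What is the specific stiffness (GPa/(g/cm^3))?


Specific stiffness = E/rho = 179/1.5 = 119.3 GPa/(g/cm^3)

119.3 GPa/(g/cm^3)


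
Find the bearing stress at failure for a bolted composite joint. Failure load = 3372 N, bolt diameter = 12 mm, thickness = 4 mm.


sigma_br = F/(d*h) = 3372/(12*4) = 70.3 MPa

70.3 MPa


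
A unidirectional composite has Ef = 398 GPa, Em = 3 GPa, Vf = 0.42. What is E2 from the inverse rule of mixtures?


1/E2 = Vf/Ef + (1-Vf)/Em = 0.42/398 + 0.58/3
E2 = 5.14 GPa

5.14 GPa


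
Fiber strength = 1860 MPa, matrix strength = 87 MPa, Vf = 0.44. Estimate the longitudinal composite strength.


sigma_1 = sigma_f*Vf + sigma_m*(1-Vf) = 1860*0.44 + 87*0.56 = 867.1 MPa

867.1 MPa


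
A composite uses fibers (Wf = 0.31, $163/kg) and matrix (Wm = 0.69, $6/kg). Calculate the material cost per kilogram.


Cost = cost_f*Wf + cost_m*Wm = 163*0.31 + 6*0.69 = $54.67/kg

$54.67/kg


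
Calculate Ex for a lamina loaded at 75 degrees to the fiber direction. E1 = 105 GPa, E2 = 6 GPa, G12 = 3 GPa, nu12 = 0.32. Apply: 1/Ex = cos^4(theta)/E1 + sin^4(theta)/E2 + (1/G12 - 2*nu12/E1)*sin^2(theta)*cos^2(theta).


cos^4(75) = 0.004487, sin^4(75) = 0.870513, sin^2(75)*cos^2(75) = 0.0625
1/G12 - 2*nu12/E1 = 1/3 - 2*0.32/105 = 0.327238 GPa^-1
1/Ex = 0.004487/105 + 0.870513/6 + 0.327238*0.0625 = 0.1655806 GPa^-1
Ex = 6.04 GPa

6.04 GPa


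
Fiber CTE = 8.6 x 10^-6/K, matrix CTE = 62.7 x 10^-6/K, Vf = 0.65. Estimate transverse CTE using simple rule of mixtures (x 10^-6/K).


alpha_2 = alpha_f*Vf + alpha_m*(1-Vf) = 8.6*0.65 + 62.7*0.35 = 27.5 x 10^-6/K

27.5 x 10^-6/K


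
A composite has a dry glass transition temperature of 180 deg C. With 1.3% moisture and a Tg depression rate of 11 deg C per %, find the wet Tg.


Tg_wet = Tg_dry - k*moisture = 180 - 11*1.3 = 165.7 deg C

165.7 deg C


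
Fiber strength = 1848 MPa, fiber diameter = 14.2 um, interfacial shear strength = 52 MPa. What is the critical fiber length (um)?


Lc = sigma_f * d / (2 * tau_i) = 1848 * 14.2 / (2 * 52) = 252.3 um

252.3 um


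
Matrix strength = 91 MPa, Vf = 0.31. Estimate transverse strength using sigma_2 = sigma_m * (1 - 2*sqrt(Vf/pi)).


factor = 1 - 2*sqrt(0.31/pi) = 0.3717
sigma_2 = 91 * 0.3717 = 33.83 MPa

33.83 MPa


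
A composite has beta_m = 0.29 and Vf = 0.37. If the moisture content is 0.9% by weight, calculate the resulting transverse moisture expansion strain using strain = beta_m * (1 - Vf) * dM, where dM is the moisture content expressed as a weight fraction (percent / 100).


dM = 0.9/100 = 0.009
strain = beta_m * (1-Vf) * dM = 0.29 * 0.63 * 0.009 = 0.0016443

0.0016443


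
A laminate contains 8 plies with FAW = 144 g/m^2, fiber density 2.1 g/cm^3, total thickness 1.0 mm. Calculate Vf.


Vf = n * FAW / (rho_f * h * 1000) = 8 * 144 / (2.1 * 1.0 * 1000) = 0.5486

0.5486


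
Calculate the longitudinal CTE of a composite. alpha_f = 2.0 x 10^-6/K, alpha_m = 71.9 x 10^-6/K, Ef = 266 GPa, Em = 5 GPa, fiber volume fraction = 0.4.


E1 = Ef*Vf + Em*(1-Vf) = 109.4
alpha_1 = (alpha_f*Ef*Vf + alpha_m*Em*(1-Vf))/E1 = 3.92 x 10^-6/K

3.92 x 10^-6/K


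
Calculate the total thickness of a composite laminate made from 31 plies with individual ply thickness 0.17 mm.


h = n * t_ply = 31 * 0.17 = 5.27 mm

5.27 mm


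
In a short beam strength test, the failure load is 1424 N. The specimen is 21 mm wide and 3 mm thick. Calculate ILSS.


ILSS = 3F/(4bh) = 3*1424/(4*21*3) = 16.95 MPa

16.95 MPa


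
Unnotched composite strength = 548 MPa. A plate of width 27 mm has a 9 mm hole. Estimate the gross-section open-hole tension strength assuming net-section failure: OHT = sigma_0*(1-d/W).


OHT = sigma_0*(1-d/W) = 548*(1-9/27) = 365.3 MPa

365.3 MPa


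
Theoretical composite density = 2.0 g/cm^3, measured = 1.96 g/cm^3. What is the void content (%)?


Void% = (rho_theo - rho_actual)/rho_theo * 100 = (2.0 - 1.96)/2.0 * 100 = 2.0%

2.0%


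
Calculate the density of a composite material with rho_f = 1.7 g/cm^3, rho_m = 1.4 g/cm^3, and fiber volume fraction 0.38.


rho_c = rho_f*Vf + rho_m*(1-Vf) = 1.7*0.38 + 1.4*0.62 = 1.514 g/cm^3

1.514 g/cm^3


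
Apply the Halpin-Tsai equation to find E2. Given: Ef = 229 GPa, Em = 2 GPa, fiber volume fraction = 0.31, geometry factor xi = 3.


eta = (Ef/Em - 1)/(Ef/Em + xi) = (114.5 - 1)/(114.5 + 3) = 0.966
E2 = Em*(1+xi*eta*Vf)/(1-eta*Vf) = 5.42 GPa

5.42 GPa


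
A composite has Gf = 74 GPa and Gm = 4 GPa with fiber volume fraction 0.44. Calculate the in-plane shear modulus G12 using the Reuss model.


1/G12 = Vf/Gf + (1-Vf)/Gm = 0.44/74 + 0.56/4
G12 = 6.85 GPa

6.85 GPa


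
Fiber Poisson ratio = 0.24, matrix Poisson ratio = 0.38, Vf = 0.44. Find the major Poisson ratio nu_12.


nu_12 = nu_f*Vf + nu_m*(1-Vf) = 0.24*0.44 + 0.38*0.56 = 0.3184

0.3184


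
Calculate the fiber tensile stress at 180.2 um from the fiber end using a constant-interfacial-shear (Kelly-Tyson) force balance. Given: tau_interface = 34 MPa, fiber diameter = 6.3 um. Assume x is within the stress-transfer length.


Force balance: sigma_f * (pi*d^2/4) = tau * (pi*d) * x  ->  sigma_f = 4 * tau * x / d
sigma_f = 4 * 34 * 180.2 / 6.3 = 3890.0 MPa

3890.0 MPa


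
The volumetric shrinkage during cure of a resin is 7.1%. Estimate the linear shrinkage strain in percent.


Linear shrinkage ≈ vol_shrink/3 = 7.1/3 = 2.367%

2.367%


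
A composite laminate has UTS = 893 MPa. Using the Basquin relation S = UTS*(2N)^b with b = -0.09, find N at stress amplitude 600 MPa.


N = 0.5 * (S/UTS)^(1/b) = 0.5 * (600/893)^(1/-0.09) = 41.4821 cycles

41.4821 cycles


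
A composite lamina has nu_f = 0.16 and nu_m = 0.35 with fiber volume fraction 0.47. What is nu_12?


nu_12 = nu_f*Vf + nu_m*(1-Vf) = 0.16*0.47 + 0.35*0.53 = 0.2607

0.2607


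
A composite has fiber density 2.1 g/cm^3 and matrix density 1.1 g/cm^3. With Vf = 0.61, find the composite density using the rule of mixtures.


rho_c = rho_f*Vf + rho_m*(1-Vf) = 2.1*0.61 + 1.1*0.39 = 1.71 g/cm^3

1.71 g/cm^3


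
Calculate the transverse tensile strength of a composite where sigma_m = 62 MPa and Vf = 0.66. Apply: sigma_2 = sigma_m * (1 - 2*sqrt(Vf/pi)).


factor = 1 - 2*sqrt(0.66/pi) = 0.0833
sigma_2 = 62 * 0.0833 = 5.16 MPa

5.16 MPa


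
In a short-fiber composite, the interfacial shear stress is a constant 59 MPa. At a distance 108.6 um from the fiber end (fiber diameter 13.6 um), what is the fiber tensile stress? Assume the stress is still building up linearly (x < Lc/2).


Force balance: sigma_f * (pi*d^2/4) = tau * (pi*d) * x  ->  sigma_f = 4 * tau * x / d
sigma_f = 4 * 59 * 108.6 / 13.6 = 1884.5 MPa

1884.5 MPa


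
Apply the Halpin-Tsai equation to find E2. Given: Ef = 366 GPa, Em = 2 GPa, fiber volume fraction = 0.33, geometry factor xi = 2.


eta = (Ef/Em - 1)/(Ef/Em + xi) = (183.0 - 1)/(183.0 + 2) = 0.9838
E2 = Em*(1+xi*eta*Vf)/(1-eta*Vf) = 4.88 GPa

4.88 GPa


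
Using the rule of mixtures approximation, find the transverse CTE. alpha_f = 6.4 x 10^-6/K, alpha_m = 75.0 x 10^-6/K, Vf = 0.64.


alpha_2 = alpha_f*Vf + alpha_m*(1-Vf) = 6.4*0.64 + 75.0*0.36 = 31.1 x 10^-6/K

31.1 x 10^-6/K


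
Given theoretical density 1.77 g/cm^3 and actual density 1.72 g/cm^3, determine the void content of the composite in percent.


Void% = (rho_theo - rho_actual)/rho_theo * 100 = (1.77 - 1.72)/1.77 * 100 = 2.82%

2.82%


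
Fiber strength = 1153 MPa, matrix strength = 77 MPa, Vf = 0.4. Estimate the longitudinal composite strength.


sigma_1 = sigma_f*Vf + sigma_m*(1-Vf) = 1153*0.4 + 77*0.6 = 507.4 MPa

507.4 MPa


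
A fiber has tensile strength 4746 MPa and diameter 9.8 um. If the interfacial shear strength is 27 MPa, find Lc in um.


Lc = sigma_f * d / (2 * tau_i) = 4746 * 9.8 / (2 * 27) = 861.3 um

861.3 um


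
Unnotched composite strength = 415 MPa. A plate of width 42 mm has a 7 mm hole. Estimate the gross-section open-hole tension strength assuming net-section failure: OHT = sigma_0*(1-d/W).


OHT = sigma_0*(1-d/W) = 415*(1-7/42) = 345.8 MPa

345.8 MPa


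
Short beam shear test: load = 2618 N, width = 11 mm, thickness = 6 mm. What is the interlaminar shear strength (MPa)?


ILSS = 3F/(4bh) = 3*2618/(4*11*6) = 29.75 MPa

29.75 MPa


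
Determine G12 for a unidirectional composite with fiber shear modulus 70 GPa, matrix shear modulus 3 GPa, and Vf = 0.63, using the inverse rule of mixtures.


1/G12 = Vf/Gf + (1-Vf)/Gm = 0.63/70 + 0.37/3
G12 = 7.56 GPa

7.56 GPa


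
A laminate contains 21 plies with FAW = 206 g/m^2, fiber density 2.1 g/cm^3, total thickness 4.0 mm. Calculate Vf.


Vf = n * FAW / (rho_f * h * 1000) = 21 * 206 / (2.1 * 4.0 * 1000) = 0.515

0.515


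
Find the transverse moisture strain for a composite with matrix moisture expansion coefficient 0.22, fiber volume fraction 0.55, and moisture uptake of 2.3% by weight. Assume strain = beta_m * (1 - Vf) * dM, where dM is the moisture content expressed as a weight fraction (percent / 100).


dM = 2.3/100 = 0.023
strain = beta_m * (1-Vf) * dM = 0.22 * 0.45 * 0.023 = 0.002277

0.002277


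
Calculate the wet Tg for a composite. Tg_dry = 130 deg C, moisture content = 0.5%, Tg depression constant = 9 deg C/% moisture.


Tg_wet = Tg_dry - k*moisture = 130 - 9*0.5 = 125.5 deg C

125.5 deg C


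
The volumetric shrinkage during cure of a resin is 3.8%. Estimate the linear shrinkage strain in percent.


Linear shrinkage ≈ vol_shrink/3 = 3.8/3 = 1.267%

1.267%


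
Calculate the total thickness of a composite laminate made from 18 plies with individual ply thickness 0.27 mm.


h = n * t_ply = 18 * 0.27 = 4.86 mm

4.86 mm


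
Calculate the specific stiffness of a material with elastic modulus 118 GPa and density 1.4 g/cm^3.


Specific stiffness = E/rho = 118/1.4 = 84.3 GPa/(g/cm^3)

84.3 GPa/(g/cm^3)


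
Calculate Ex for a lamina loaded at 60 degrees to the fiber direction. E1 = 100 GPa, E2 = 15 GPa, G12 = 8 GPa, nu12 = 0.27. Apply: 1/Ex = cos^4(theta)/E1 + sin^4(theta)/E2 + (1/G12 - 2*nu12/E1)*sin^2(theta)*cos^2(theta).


cos^4(60) = 0.0625, sin^4(60) = 0.5625, sin^2(60)*cos^2(60) = 0.1875
1/G12 - 2*nu12/E1 = 1/8 - 2*0.27/100 = 0.1196 GPa^-1
1/Ex = 0.0625/100 + 0.5625/15 + 0.1196*0.1875 = 0.06055 GPa^-1
Ex = 16.52 GPa

16.52 GPa


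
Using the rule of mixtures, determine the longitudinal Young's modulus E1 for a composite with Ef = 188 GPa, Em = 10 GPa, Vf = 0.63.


E1 = Ef*Vf + Em*(1-Vf) = 188*0.63 + 10*0.37 = 122.14 GPa

122.14 GPa


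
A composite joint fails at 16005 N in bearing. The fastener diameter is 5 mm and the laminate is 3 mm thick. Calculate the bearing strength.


sigma_br = F/(d*h) = 16005/(5*3) = 1067.0 MPa

1067.0 MPa


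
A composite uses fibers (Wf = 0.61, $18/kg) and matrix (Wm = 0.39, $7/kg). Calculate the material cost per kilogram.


Cost = cost_f*Wf + cost_m*Wm = 18*0.61 + 7*0.39 = $13.71/kg

$13.71/kg


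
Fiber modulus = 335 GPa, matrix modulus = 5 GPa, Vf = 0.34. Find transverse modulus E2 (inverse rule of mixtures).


1/E2 = Vf/Ef + (1-Vf)/Em = 0.34/335 + 0.66/5
E2 = 7.52 GPa

7.52 GPa


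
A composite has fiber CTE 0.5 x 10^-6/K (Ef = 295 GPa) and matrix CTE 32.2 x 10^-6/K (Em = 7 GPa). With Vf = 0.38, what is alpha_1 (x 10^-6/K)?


E1 = Ef*Vf + Em*(1-Vf) = 116.44
alpha_1 = (alpha_f*Ef*Vf + alpha_m*Em*(1-Vf))/E1 = 1.68 x 10^-6/K

1.68 x 10^-6/K


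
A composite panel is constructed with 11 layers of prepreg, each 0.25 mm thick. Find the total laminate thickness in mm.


h = n * t_ply = 11 * 0.25 = 2.75 mm

2.75 mm


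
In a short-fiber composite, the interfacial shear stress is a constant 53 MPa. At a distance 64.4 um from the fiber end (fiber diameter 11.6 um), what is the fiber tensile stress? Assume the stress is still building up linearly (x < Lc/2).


Force balance: sigma_f * (pi*d^2/4) = tau * (pi*d) * x  ->  sigma_f = 4 * tau * x / d
sigma_f = 4 * 53 * 64.4 / 11.6 = 1177.0 MPa

1177.0 MPa


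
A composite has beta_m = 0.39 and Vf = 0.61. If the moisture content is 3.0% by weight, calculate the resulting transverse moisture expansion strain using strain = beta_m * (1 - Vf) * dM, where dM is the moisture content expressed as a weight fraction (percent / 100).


dM = 3.0/100 = 0.03
strain = beta_m * (1-Vf) * dM = 0.39 * 0.39 * 0.03 = 0.004563

0.004563


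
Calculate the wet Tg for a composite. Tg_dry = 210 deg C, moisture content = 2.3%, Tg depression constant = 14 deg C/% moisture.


Tg_wet = Tg_dry - k*moisture = 210 - 14*2.3 = 177.8 deg C

177.8 deg C


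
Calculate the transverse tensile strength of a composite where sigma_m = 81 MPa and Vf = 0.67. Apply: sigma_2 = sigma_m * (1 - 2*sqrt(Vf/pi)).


factor = 1 - 2*sqrt(0.67/pi) = 0.0764
sigma_2 = 81 * 0.0764 = 6.19 MPa

6.19 MPa


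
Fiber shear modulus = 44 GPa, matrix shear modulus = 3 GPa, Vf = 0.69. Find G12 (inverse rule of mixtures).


1/G12 = Vf/Gf + (1-Vf)/Gm = 0.69/44 + 0.31/3
G12 = 8.4 GPa

8.4 GPa


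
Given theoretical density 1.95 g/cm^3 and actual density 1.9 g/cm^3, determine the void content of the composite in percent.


Void% = (rho_theo - rho_actual)/rho_theo * 100 = (1.95 - 1.9)/1.95 * 100 = 2.56%

2.56%


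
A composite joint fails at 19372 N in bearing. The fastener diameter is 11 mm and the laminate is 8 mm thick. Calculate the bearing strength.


sigma_br = F/(d*h) = 19372/(11*8) = 220.1 MPa

220.1 MPa


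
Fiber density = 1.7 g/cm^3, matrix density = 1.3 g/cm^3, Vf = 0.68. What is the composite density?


rho_c = rho_f*Vf + rho_m*(1-Vf) = 1.7*0.68 + 1.3*0.32 = 1.572 g/cm^3

1.572 g/cm^3


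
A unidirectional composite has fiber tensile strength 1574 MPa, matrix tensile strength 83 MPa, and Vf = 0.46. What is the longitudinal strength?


sigma_1 = sigma_f*Vf + sigma_m*(1-Vf) = 1574*0.46 + 83*0.54 = 768.9 MPa

768.9 MPa


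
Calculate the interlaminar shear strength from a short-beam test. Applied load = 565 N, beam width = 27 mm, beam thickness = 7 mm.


ILSS = 3F/(4bh) = 3*565/(4*27*7) = 2.24 MPa

2.24 MPa


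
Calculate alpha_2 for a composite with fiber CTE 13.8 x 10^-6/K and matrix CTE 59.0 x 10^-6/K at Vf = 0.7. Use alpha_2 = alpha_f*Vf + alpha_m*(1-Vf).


alpha_2 = alpha_f*Vf + alpha_m*(1-Vf) = 13.8*0.7 + 59.0*0.3 = 27.4 x 10^-6/K

27.4 x 10^-6/K


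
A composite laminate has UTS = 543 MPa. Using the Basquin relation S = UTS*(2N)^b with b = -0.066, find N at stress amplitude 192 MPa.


N = 0.5 * (S/UTS)^(1/b) = 0.5 * (192/543)^(1/-0.066) = 3.4662e+06 cycles

3.4662e+06 cycles


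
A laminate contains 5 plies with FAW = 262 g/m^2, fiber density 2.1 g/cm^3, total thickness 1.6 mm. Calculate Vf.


Vf = n * FAW / (rho_f * h * 1000) = 5 * 262 / (2.1 * 1.6 * 1000) = 0.3899

0.3899


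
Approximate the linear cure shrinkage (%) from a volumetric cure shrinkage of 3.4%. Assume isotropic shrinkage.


Linear shrinkage ≈ vol_shrink/3 = 3.4/3 = 1.133%

1.133%


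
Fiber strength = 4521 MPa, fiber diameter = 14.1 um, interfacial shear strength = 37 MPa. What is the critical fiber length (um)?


Lc = sigma_f * d / (2 * tau_i) = 4521 * 14.1 / (2 * 37) = 861.4 um

861.4 um


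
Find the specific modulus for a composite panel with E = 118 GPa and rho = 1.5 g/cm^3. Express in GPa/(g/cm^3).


Specific stiffness = E/rho = 118/1.5 = 78.7 GPa/(g/cm^3)

78.7 GPa/(g/cm^3)


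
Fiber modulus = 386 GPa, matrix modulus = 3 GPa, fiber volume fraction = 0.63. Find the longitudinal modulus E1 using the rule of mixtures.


E1 = Ef*Vf + Em*(1-Vf) = 386*0.63 + 3*0.37 = 244.29 GPa

244.29 GPa


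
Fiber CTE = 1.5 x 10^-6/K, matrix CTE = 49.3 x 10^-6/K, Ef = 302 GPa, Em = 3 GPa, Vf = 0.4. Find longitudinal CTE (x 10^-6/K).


E1 = Ef*Vf + Em*(1-Vf) = 122.6
alpha_1 = (alpha_f*Ef*Vf + alpha_m*Em*(1-Vf))/E1 = 2.2 x 10^-6/K

2.2 x 10^-6/K


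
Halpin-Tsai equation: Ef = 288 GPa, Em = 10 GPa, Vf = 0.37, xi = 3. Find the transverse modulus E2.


eta = (Ef/Em - 1)/(Ef/Em + xi) = (28.8 - 1)/(28.8 + 3) = 0.8742
E2 = Em*(1+xi*eta*Vf)/(1-eta*Vf) = 29.12 GPa

29.12 GPa


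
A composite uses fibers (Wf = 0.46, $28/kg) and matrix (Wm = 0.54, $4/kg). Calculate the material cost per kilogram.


Cost = cost_f*Wf + cost_m*Wm = 28*0.46 + 4*0.54 = $15.04/kg

$15.04/kg


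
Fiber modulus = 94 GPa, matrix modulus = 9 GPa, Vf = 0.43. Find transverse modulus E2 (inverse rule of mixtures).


1/E2 = Vf/Ef + (1-Vf)/Em = 0.43/94 + 0.57/9
E2 = 14.73 GPa

14.73 GPa
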